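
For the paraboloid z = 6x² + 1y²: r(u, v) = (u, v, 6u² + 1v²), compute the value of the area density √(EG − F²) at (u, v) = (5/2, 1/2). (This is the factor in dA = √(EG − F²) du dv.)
√(EG − F²)|_{(5/2, 1/2)} = sqrt(902)

E = 144*u^2 + 1, F = 24*u*v, G = 4*v^2 + 1, so EG − F² = 144*u^2 + 4*v^2 + 1. Taking the positive square root: √(EG − F²) = sqrt(144*u^2 + 4*v^2 + 1). At (u, v) = (5/2, 1/2): sqrt(902).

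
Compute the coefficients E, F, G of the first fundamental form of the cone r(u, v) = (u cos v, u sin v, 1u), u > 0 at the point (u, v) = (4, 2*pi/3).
E = 2;  F = 0;  G = 16

Partials: r_u = (cos(v), sin(v), 1), r_v = (-u*sin(v), u*cos(v), 0). As functions of (u, v):
  E = r_u · r_u = 2,
  F = r_u · r_v = 0,
  G = r_v · r_v = u^2.
Evaluating at (u, v) = (4, 2*pi/3): E = 2, F = 0, G = 16.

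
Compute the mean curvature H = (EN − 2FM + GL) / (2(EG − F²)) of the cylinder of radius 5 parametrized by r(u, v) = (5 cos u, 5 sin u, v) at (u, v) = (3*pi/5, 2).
H = -1/10

With E = 25, F = 0, G = 1, L = -5, M = 0, N = 0, assemble
  H = (EN − 2FM + GL) / (2(EG − F²)) = -1/10.
At (u, v) = (3*pi/5, 2): H = -1/10.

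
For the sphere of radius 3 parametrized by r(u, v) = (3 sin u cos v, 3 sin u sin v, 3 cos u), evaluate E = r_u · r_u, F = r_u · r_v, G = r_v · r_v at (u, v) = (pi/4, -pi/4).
E = 9;  F = 0;  G = 9/2

Partials: r_u = (3*cos(u)*cos(v), 3*sin(v)*cos(u), -3*sin(u)), r_v = (-3*sin(u)*sin(v), 3*sin(u)*cos(v), 0). As functions of (u, v):
  E = r_u · r_u = 9,
  F = r_u · r_v = 0,
  G = r_v · r_v = 9*sin(u)^2.
Evaluating at (u, v) = (pi/4, -pi/4): E = 9, F = 0, G = 9/2.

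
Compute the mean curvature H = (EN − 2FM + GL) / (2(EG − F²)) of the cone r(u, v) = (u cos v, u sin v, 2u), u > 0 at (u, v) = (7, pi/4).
H = sqrt(5)/35

With E = 5, F = 0, G = u^2, L = 0, M = 0, N = 2*sqrt(5)*u^2/(5*Abs(u)), assemble
  H = (EN − 2FM + GL) / (2(EG − F²)) = sqrt(5)/(5*Abs(u)).
At (u, v) = (7, pi/4): H = sqrt(5)/35.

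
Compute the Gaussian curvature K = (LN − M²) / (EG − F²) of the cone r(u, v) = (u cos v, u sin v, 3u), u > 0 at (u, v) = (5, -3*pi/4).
K = 0

Coefficients of the first fundamental form: E = 10, F = 0, G = u^2.
Coefficients of the second fundamental form: L = 0, M = 0, N = 3*sqrt(10)*u^2/(10*Abs(u)).
Assemble K = (LN − M²)/(EG − F²) = 0. At (u, v) = (5, -3*pi/4): K = 0.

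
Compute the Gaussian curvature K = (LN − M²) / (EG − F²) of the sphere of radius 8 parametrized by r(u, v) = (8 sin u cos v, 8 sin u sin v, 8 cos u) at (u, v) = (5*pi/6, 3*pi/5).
K = 1/64

Coefficients of the first fundamental form: E = 64, F = 0, G = 64*sin(u)^2.
Coefficients of the second fundamental form: L = -8*sin(u)/Abs(sin(u)), M = 0, N = -8*sin(u)^3/Abs(sin(u)).
Assemble K = (LN − M²)/(EG − F²) = 1/64. At (u, v) = (5*pi/6, 3*pi/5): K = 1/64.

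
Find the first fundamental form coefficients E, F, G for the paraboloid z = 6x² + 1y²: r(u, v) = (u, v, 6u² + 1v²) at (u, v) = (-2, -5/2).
E = 577;  F = 120;  G = 26

Partials: r_u = (1, 0, 12*u), r_v = (0, 1, 2*v). As functions of (u, v):
  E = r_u · r_u = 144*u^2 + 1,
  F = r_u · r_v = 24*u*v,
  G = r_v · r_v = 4*v^2 + 1.
Evaluating at (u, v) = (-2, -5/2): E = 577, F = 120, G = 26.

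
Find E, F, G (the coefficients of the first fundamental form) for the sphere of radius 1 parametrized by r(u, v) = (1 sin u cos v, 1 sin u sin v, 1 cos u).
E = 1;  F = 0;  G = sin(u)^2

Compute partials: r_u = (cos(u)*cos(v), sin(v)*cos(u), -sin(u)), r_v = (-sin(u)*sin(v), sin(u)*cos(v), 0). Then
  E = r_u · r_u = 1,
  F = r_u · r_v = 0,
  G = r_v · r_v = sin(u)^2.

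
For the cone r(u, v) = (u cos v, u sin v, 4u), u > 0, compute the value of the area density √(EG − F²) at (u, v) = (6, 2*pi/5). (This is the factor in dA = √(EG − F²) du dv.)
√(EG − F²)|_{(6, 2*pi/5)} = 6*sqrt(17)

E = 17, F = 0, G = u^2, so EG − F² = 17*u^2. Taking the positive square root: √(EG − F²) = sqrt(17)*Abs(u). At (u, v) = (6, 2*pi/5): 6*sqrt(17).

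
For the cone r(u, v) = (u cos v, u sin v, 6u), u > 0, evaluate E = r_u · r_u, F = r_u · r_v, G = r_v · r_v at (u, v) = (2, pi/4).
E = 37;  F = 0;  G = 4

Partials: r_u = (cos(v), sin(v), 6), r_v = (-u*sin(v), u*cos(v), 0). As functions of (u, v):
  E = r_u · r_u = 37,
  F = r_u · r_v = 0,
  G = r_v · r_v = u^2.
Evaluating at (u, v) = (2, pi/4): E = 37, F = 0, G = 4.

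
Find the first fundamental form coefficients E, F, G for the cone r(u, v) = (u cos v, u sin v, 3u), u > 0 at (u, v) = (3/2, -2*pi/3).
E = 10;  F = 0;  G = 9/4

Partials: r_u = (cos(v), sin(v), 3), r_v = (-u*sin(v), u*cos(v), 0). As functions of (u, v):
  E = r_u · r_u = 10,
  F = r_u · r_v = 0,
  G = r_v · r_v = u^2.
Evaluating at (u, v) = (3/2, -2*pi/3): E = 10, F = 0, G = 9/4.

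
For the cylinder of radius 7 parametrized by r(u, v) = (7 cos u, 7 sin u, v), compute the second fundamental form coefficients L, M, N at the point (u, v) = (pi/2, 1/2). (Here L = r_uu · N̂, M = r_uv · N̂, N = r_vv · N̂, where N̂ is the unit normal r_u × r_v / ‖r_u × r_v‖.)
L = -7;  M = 0;  N = 0

Compute the unit normal N̂(u, v) = (cos(u), sin(u), 0), and the second partials r_uu, r_uv, r_vv. Take dot products:
  L(u, v) = r_uu · N̂ = -7,
  M(u, v) = r_uv · N̂ = 0,
  N(u, v) = r_vv · N̂ = 0.
Evaluating at (u, v) = (pi/2, 1/2):
  L = -7, M = 0, N = 0.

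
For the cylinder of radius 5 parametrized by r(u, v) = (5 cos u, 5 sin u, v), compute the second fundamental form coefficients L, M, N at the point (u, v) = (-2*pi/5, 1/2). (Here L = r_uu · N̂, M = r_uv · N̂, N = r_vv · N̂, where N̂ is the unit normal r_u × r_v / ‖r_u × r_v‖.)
L = -5;  M = 0;  N = 0

Compute the unit normal N̂(u, v) = (cos(u), sin(u), 0), and the second partials r_uu, r_uv, r_vv. Take dot products:
  L(u, v) = r_uu · N̂ = -5,
  M(u, v) = r_uv · N̂ = 0,
  N(u, v) = r_vv · N̂ = 0.
Evaluating at (u, v) = (-2*pi/5, 1/2):
  L = -5, M = 0, N = 0.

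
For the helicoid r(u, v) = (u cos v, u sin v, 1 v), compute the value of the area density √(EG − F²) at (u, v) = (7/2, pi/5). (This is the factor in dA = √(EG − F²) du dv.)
√(EG − F²)|_{(7/2, pi/5)} = sqrt(53)/2

E = 1, F = 0, G = u^2 + 1, so EG − F² = u^2 + 1. Taking the positive square root: √(EG − F²) = sqrt(u^2 + 1). At (u, v) = (7/2, pi/5): sqrt(53)/2.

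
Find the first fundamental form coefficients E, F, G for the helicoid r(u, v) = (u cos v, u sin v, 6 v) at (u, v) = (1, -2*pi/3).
E = 1;  F = 0;  G = 37

Partials: r_u = (cos(v), sin(v), 0), r_v = (-u*sin(v), u*cos(v), 6). As functions of (u, v):
  E = r_u · r_u = 1,
  F = r_u · r_v = 0,
  G = r_v · r_v = u^2 + 36.
Evaluating at (u, v) = (1, -2*pi/3): E = 1, F = 0, G = 37.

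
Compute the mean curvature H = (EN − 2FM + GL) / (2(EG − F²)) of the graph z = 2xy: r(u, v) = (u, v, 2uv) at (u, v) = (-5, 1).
H = 8*sqrt(105)/2205

With E = 4*v^2 + 1, F = 4*u*v, G = 4*u^2 + 1, L = 0, M = 2/sqrt(4*u^2 + 4*v^2 + 1), N = 0, assemble
  H = (EN − 2FM + GL) / (2(EG − F²)) = -8*u*v/(4*u^2 + 4*v^2 + 1)^(3/2).
At (u, v) = (-5, 1): H = 8*sqrt(105)/2205.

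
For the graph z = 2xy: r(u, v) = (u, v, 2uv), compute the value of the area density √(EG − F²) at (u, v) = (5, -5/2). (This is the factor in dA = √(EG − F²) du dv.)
√(EG − F²)|_{(5, -5/2)} = 3*sqrt(14)

E = 4*v^2 + 1, F = 4*u*v, G = 4*u^2 + 1, so EG − F² = 4*u^2 + 4*v^2 + 1. Taking the positive square root: √(EG − F²) = sqrt(4*u^2 + 4*v^2 + 1). At (u, v) = (5, -5/2): 3*sqrt(14).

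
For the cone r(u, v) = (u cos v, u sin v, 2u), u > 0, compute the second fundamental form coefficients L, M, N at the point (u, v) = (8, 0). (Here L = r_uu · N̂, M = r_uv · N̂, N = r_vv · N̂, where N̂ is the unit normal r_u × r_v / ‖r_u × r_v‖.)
L = 0;  M = 0;  N = 16*sqrt(5)/5

Compute the unit normal N̂(u, v) = (-2*sqrt(5)*u*cos(v)/(5*Abs(u)), -2*sqrt(5)*u*sin(v)/(5*Abs(u)), sqrt(5)*u/(5*Abs(u))), and the second partials r_uu, r_uv, r_vv. Take dot products:
  L(u, v) = r_uu · N̂ = 0,
  M(u, v) = r_uv · N̂ = 0,
  N(u, v) = r_vv · N̂ = 2*sqrt(5)*u^2/(5*Abs(u)).
Evaluating at (u, v) = (8, 0):
  L = 0, M = 0, N = 16*sqrt(5)/5.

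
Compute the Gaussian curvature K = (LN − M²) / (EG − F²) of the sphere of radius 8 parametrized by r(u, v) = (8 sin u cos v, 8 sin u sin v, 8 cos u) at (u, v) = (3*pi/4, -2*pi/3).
K = 1/64

Coefficients of the first fundamental form: E = 64, F = 0, G = 64*sin(u)^2.
Coefficients of the second fundamental form: L = -8*sin(u)/Abs(sin(u)), M = 0, N = -8*sin(u)^3/Abs(sin(u)).
Assemble K = (LN − M²)/(EG − F²) = 1/64. At (u, v) = (3*pi/4, -2*pi/3): K = 1/64.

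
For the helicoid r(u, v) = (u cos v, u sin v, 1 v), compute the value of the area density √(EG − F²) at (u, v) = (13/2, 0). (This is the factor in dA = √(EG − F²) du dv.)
√(EG − F²)|_{(13/2, 0)} = sqrt(173)/2

E = 1, F = 0, G = u^2 + 1, so EG − F² = u^2 + 1. Taking the positive square root: √(EG − F²) = sqrt(u^2 + 1). At (u, v) = (13/2, 0): sqrt(173)/2.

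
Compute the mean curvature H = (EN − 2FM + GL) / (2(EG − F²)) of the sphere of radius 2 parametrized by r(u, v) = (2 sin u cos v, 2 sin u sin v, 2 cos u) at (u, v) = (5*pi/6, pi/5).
H = -1/2

With E = 4, F = 0, G = 4*sin(u)^2, L = -2*sin(u)/Abs(sin(u)), M = 0, N = -2*sin(u)^3/Abs(sin(u)), assemble
  H = (EN − 2FM + GL) / (2(EG − F²)) = -sin(u)/(2*Abs(sin(u))).
At (u, v) = (5*pi/6, pi/5): H = -1/2.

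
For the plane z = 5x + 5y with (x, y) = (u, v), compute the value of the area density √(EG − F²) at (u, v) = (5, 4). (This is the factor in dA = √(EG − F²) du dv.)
√(EG − F²)|_{(5, 4)} = sqrt(51)

E = 26, F = 25, G = 26, so EG − F² = 51. Taking the positive square root: √(EG − F²) = sqrt(51). At (u, v) = (5, 4): sqrt(51).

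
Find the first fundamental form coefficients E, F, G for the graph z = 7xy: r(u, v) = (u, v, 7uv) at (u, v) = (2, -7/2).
E = 2405/4;  F = -343;  G = 197

Partials: r_u = (1, 0, 7*v), r_v = (0, 1, 7*u). As functions of (u, v):
  E = r_u · r_u = 49*v^2 + 1,
  F = r_u · r_v = 49*u*v,
  G = r_v · r_v = 49*u^2 + 1.
Evaluating at (u, v) = (2, -7/2): E = 2405/4, F = -343, G = 197.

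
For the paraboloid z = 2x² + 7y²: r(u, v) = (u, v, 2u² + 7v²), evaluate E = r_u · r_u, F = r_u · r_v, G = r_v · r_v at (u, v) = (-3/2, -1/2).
E = 37;  F = 42;  G = 50

Partials: r_u = (1, 0, 4*u), r_v = (0, 1, 14*v). As functions of (u, v):
  E = r_u · r_u = 16*u^2 + 1,
  F = r_u · r_v = 56*u*v,
  G = r_v · r_v = 196*v^2 + 1.
Evaluating at (u, v) = (-3/2, -1/2): E = 37, F = 42, G = 50.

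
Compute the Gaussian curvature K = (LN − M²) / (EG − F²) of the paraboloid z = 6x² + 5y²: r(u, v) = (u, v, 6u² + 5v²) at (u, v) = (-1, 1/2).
K = 6/1445

Coefficients of the first fundamental form: E = 144*u^2 + 1, F = 120*u*v, G = 100*v^2 + 1.
Coefficients of the second fundamental form: L = 12/sqrt(144*u^2 + 100*v^2 + 1), M = 0, N = 10/sqrt(144*u^2 + 100*v^2 + 1).
Assemble K = (LN − M²)/(EG − F²) = 120/(20736*u^4 + 28800*u^2*v^2 + 288*u^2 + 10000*v^4 + 200*v^2 + 1). At (u, v) = (-1, 1/2): K = 6/1445.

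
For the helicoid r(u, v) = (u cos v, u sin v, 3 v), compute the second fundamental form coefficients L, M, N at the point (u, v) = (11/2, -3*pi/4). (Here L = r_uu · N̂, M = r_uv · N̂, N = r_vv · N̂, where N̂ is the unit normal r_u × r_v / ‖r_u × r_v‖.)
L = 0;  M = -6*sqrt(157)/157;  N = 0

Compute the unit normal N̂(u, v) = (3*sin(v)/sqrt(u^2 + 9), -3*cos(v)/sqrt(u^2 + 9), u/sqrt(u^2 + 9)), and the second partials r_uu, r_uv, r_vv. Take dot products:
  L(u, v) = r_uu · N̂ = 0,
  M(u, v) = r_uv · N̂ = -3/sqrt(u^2 + 9),
  N(u, v) = r_vv · N̂ = 0.
Evaluating at (u, v) = (11/2, -3*pi/4):
  L = 0, M = -6*sqrt(157)/157, N = 0.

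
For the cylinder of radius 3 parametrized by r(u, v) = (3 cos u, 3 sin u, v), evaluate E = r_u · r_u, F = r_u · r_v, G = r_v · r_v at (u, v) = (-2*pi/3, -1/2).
E = 9;  F = 0;  G = 1

Partials: r_u = (-3*sin(u), 3*cos(u), 0), r_v = (0, 0, 1). As functions of (u, v):
  E = r_u · r_u = 9,
  F = r_u · r_v = 0,
  G = r_v · r_v = 1.
Evaluating at (u, v) = (-2*pi/3, -1/2): E = 9, F = 0, G = 1.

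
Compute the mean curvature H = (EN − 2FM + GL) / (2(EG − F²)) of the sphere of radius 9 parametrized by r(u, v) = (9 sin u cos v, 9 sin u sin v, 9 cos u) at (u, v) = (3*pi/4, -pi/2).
H = -1/9

With E = 81, F = 0, G = 81*sin(u)^2, L = -9*sin(u)/Abs(sin(u)), M = 0, N = -9*sin(u)^3/Abs(sin(u)), assemble
  H = (EN − 2FM + GL) / (2(EG − F²)) = -sin(u)/(9*Abs(sin(u))).
At (u, v) = (3*pi/4, -pi/2): H = -1/9.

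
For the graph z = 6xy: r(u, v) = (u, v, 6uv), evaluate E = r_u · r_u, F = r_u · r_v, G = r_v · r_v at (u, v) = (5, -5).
E = 901;  F = -900;  G = 901

Partials: r_u = (1, 0, 6*v), r_v = (0, 1, 6*u). As functions of (u, v):
  E = r_u · r_u = 36*v^2 + 1,
  F = r_u · r_v = 36*u*v,
  G = r_v · r_v = 36*u^2 + 1.
Evaluating at (u, v) = (5, -5): E = 901, F = -900, G = 901.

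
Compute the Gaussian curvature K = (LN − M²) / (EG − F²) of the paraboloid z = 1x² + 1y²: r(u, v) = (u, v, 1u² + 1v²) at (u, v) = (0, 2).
K = 4/289

Coefficients of the first fundamental form: E = 4*u^2 + 1, F = 4*u*v, G = 4*v^2 + 1.
Coefficients of the second fundamental form: L = 2/sqrt(4*u^2 + 4*v^2 + 1), M = 0, N = 2/sqrt(4*u^2 + 4*v^2 + 1).
Assemble K = (LN − M²)/(EG − F²) = 4/(16*u^4 + 32*u^2*v^2 + 8*u^2 + 16*v^4 + 8*v^2 + 1). At (u, v) = (0, 2): K = 4/289.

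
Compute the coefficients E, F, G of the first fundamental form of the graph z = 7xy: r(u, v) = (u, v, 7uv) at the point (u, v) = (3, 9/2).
E = 3973/4;  F = 1323/2;  G = 442

Partials: r_u = (1, 0, 7*v), r_v = (0, 1, 7*u). As functions of (u, v):
  E = r_u · r_u = 49*v^2 + 1,
  F = r_u · r_v = 49*u*v,
  G = r_v · r_v = 49*u^2 + 1.
Evaluating at (u, v) = (3, 9/2): E = 3973/4, F = 1323/2, G = 442.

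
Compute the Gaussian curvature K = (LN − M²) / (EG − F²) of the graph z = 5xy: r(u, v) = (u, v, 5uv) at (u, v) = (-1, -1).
K = -25/2601

Coefficients of the first fundamental form: E = 25*v^2 + 1, F = 25*u*v, G = 25*u^2 + 1.
Coefficients of the second fundamental form: L = 0, M = 5/sqrt(25*u^2 + 25*v^2 + 1), N = 0.
Assemble K = (LN − M²)/(EG − F²) = -25/(625*u^4 + 1250*u^2*v^2 + 50*u^2 + 625*v^4 + 50*v^2 + 1). At (u, v) = (-1, -1): K = -25/2601.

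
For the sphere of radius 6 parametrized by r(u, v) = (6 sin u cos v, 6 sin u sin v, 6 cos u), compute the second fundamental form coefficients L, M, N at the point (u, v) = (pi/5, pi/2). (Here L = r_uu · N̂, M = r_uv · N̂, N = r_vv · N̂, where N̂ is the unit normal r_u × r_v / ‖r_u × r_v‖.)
L = -6;  M = 0;  N = -15/4 + 3*sqrt(5)/4

Compute the unit normal N̂(u, v) = (sin(u)^2*cos(v)/Abs(sin(u)), sin(u)^2*sin(v)/Abs(sin(u)), sin(2*u)/(2*Abs(sin(u)))), and the second partials r_uu, r_uv, r_vv. Take dot products:
  L(u, v) = r_uu · N̂ = -6*sin(u)/Abs(sin(u)),
  M(u, v) = r_uv · N̂ = 0,
  N(u, v) = r_vv · N̂ = -6*sin(u)^3/Abs(sin(u)).
Evaluating at (u, v) = (pi/5, pi/2):
  L = -6, M = 0, N = -15/4 + 3*sqrt(5)/4.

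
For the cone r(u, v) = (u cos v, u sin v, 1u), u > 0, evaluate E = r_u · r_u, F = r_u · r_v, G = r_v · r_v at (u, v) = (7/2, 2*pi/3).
E = 2;  F = 0;  G = 49/4

Partials: r_u = (cos(v), sin(v), 1), r_v = (-u*sin(v), u*cos(v), 0). As functions of (u, v):
  E = r_u · r_u = 2,
  F = r_u · r_v = 0,
  G = r_v · r_v = u^2.
Evaluating at (u, v) = (7/2, 2*pi/3): E = 2, F = 0, G = 49/4.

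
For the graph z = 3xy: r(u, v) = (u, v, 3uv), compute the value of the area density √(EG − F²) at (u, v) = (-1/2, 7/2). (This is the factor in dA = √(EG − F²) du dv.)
√(EG − F²)|_{(-1/2, 7/2)} = sqrt(454)/2

E = 9*v^2 + 1, F = 9*u*v, G = 9*u^2 + 1, so EG − F² = 9*u^2 + 9*v^2 + 1. Taking the positive square root: √(EG − F²) = sqrt(9*u^2 + 9*v^2 + 1). At (u, v) = (-1/2, 7/2): sqrt(454)/2.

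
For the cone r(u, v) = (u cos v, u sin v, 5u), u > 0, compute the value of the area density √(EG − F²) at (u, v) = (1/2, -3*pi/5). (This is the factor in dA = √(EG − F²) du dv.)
√(EG − F²)|_{(1/2, -3*pi/5)} = sqrt(26)/2

E = 26, F = 0, G = u^2, so EG − F² = 26*u^2. Taking the positive square root: √(EG − F²) = sqrt(26)*Abs(u). At (u, v) = (1/2, -3*pi/5): sqrt(26)/2.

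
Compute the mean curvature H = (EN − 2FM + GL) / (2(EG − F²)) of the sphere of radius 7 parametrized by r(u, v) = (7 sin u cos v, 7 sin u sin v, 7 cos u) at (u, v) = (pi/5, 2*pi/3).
H = -1/7

With E = 49, F = 0, G = 49*sin(u)^2, L = -7*sin(u)/Abs(sin(u)), M = 0, N = -7*sin(u)^3/Abs(sin(u)), assemble
  H = (EN − 2FM + GL) / (2(EG − F²)) = -sin(u)/(7*Abs(sin(u))).
At (u, v) = (pi/5, 2*pi/3): H = -1/7.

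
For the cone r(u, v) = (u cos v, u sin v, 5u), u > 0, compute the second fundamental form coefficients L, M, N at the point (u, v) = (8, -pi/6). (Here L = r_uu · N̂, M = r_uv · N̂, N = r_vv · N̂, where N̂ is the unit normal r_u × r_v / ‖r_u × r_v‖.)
L = 0;  M = 0;  N = 20*sqrt(26)/13

Compute the unit normal N̂(u, v) = (-5*sqrt(26)*u*cos(v)/(26*Abs(u)), -5*sqrt(26)*u*sin(v)/(26*Abs(u)), sqrt(26)*u/(26*Abs(u))), and the second partials r_uu, r_uv, r_vv. Take dot products:
  L(u, v) = r_uu · N̂ = 0,
  M(u, v) = r_uv · N̂ = 0,
  N(u, v) = r_vv · N̂ = 5*sqrt(26)*u^2/(26*Abs(u)).
Evaluating at (u, v) = (8, -pi/6):
  L = 0, M = 0, N = 20*sqrt(26)/13.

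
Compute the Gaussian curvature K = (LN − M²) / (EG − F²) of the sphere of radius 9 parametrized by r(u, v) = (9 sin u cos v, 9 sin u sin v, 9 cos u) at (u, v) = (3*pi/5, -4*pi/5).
K = 1/81

Coefficients of the first fundamental form: E = 81, F = 0, G = 81*sin(u)^2.
Coefficients of the second fundamental form: L = -9*sin(u)/Abs(sin(u)), M = 0, N = -9*sin(u)^3/Abs(sin(u)).
Assemble K = (LN − M²)/(EG − F²) = 1/81. At (u, v) = (3*pi/5, -4*pi/5): K = 1/81.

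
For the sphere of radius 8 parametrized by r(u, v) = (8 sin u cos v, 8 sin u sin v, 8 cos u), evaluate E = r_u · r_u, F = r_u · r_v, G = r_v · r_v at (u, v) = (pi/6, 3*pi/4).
E = 64;  F = 0;  G = 16

Partials: r_u = (8*cos(u)*cos(v), 8*sin(v)*cos(u), -8*sin(u)), r_v = (-8*sin(u)*sin(v), 8*sin(u)*cos(v), 0). As functions of (u, v):
  E = r_u · r_u = 64,
  F = r_u · r_v = 0,
  G = r_v · r_v = 64*sin(u)^2.
Evaluating at (u, v) = (pi/6, 3*pi/4): E = 64, F = 0, G = 16.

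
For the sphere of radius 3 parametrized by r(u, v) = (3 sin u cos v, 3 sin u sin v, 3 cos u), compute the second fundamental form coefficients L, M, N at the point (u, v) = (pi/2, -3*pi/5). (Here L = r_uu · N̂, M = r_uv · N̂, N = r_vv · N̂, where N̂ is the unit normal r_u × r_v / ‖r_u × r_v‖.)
L = -3;  M = 0;  N = -3

Compute the unit normal N̂(u, v) = (sin(u)^2*cos(v)/Abs(sin(u)), sin(u)^2*sin(v)/Abs(sin(u)), sin(2*u)/(2*Abs(sin(u)))), and the second partials r_uu, r_uv, r_vv. Take dot products:
  L(u, v) = r_uu · N̂ = -3*sin(u)/Abs(sin(u)),
  M(u, v) = r_uv · N̂ = 0,
  N(u, v) = r_vv · N̂ = -3*sin(u)^3/Abs(sin(u)).
Evaluating at (u, v) = (pi/2, -3*pi/5):
  L = -3, M = 0, N = -3.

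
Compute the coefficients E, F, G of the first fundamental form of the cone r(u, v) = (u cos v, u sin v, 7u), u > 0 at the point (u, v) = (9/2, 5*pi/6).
E = 50;  F = 0;  G = 81/4

Partials: r_u = (cos(v), sin(v), 7), r_v = (-u*sin(v), u*cos(v), 0). As functions of (u, v):
  E = r_u · r_u = 50,
  F = r_u · r_v = 0,
  G = r_v · r_v = u^2.
Evaluating at (u, v) = (9/2, 5*pi/6): E = 50, F = 0, G = 81/4.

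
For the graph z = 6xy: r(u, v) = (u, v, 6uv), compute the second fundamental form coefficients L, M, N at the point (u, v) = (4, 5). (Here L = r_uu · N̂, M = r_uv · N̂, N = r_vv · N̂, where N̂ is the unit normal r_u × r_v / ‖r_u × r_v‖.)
L = 0;  M = 6*sqrt(1477)/1477;  N = 0

Compute the unit normal N̂(u, v) = (-6*v/sqrt(36*u^2 + 36*v^2 + 1), -6*u/sqrt(36*u^2 + 36*v^2 + 1), 1/sqrt(36*u^2 + 36*v^2 + 1)), and the second partials r_uu, r_uv, r_vv. Take dot products:
  L(u, v) = r_uu · N̂ = 0,
  M(u, v) = r_uv · N̂ = 6/sqrt(36*u^2 + 36*v^2 + 1),
  N(u, v) = r_vv · N̂ = 0.
Evaluating at (u, v) = (4, 5):
  L = 0, M = 6*sqrt(1477)/1477, N = 0.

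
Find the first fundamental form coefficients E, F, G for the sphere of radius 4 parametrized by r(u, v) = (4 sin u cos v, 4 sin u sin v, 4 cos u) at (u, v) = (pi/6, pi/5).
E = 16;  F = 0;  G = 4

Partials: r_u = (4*cos(u)*cos(v), 4*sin(v)*cos(u), -4*sin(u)), r_v = (-4*sin(u)*sin(v), 4*sin(u)*cos(v), 0). As functions of (u, v):
  E = r_u · r_u = 16,
  F = r_u · r_v = 0,
  G = r_v · r_v = 16*sin(u)^2.
Evaluating at (u, v) = (pi/6, pi/5): E = 16, F = 0, G = 4.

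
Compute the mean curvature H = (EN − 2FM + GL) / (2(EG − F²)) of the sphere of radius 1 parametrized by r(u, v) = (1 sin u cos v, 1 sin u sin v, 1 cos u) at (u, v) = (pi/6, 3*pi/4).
H = -1

With E = 1, F = 0, G = sin(u)^2, L = -sin(u)/Abs(sin(u)), M = 0, N = -sin(u)^3/Abs(sin(u)), assemble
  H = (EN − 2FM + GL) / (2(EG − F²)) = -sin(u)/Abs(sin(u)).
At (u, v) = (pi/6, 3*pi/4): H = -1.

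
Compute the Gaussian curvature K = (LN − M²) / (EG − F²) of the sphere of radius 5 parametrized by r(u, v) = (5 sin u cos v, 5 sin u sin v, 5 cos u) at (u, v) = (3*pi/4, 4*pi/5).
K = 1/25

Coefficients of the first fundamental form: E = 25, F = 0, G = 25*sin(u)^2.
Coefficients of the second fundamental form: L = -5*sin(u)/Abs(sin(u)), M = 0, N = -5*sin(u)^3/Abs(sin(u)).
Assemble K = (LN − M²)/(EG − F²) = 1/25. At (u, v) = (3*pi/4, 4*pi/5): K = 1/25.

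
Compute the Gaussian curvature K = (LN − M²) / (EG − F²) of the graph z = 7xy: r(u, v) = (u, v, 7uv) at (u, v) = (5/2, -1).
K = -784/2030625

Coefficients of the first fundamental form: E = 49*v^2 + 1, F = 49*u*v, G = 49*u^2 + 1.
Coefficients of the second fundamental form: L = 0, M = 7/sqrt(49*u^2 + 49*v^2 + 1), N = 0.
Assemble K = (LN − M²)/(EG − F²) = -49/(2401*u^4 + 4802*u^2*v^2 + 98*u^2 + 2401*v^4 + 98*v^2 + 1). At (u, v) = (5/2, -1): K = -784/2030625.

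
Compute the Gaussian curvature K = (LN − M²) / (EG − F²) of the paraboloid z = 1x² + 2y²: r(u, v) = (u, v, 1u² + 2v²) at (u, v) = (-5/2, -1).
K = 2/441

Coefficients of the first fundamental form: E = 4*u^2 + 1, F = 8*u*v, G = 16*v^2 + 1.
Coefficients of the second fundamental form: L = 2/sqrt(4*u^2 + 16*v^2 + 1), M = 0, N = 4/sqrt(4*u^2 + 16*v^2 + 1).
Assemble K = (LN − M²)/(EG − F²) = 8/(16*u^4 + 128*u^2*v^2 + 8*u^2 + 256*v^4 + 32*v^2 + 1). At (u, v) = (-5/2, -1): K = 2/441.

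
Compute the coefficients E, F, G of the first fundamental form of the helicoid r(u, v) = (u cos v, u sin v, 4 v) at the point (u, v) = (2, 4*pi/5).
E = 1;  F = 0;  G = 20

Partials: r_u = (cos(v), sin(v), 0), r_v = (-u*sin(v), u*cos(v), 4). As functions of (u, v):
  E = r_u · r_u = 1,
  F = r_u · r_v = 0,
  G = r_v · r_v = u^2 + 16.
Evaluating at (u, v) = (2, 4*pi/5): E = 1, F = 0, G = 20.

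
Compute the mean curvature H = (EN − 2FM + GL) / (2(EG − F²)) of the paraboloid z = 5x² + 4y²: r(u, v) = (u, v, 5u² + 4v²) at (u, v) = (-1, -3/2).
H = 1129*sqrt(5)/8575

With E = 100*u^2 + 1, F = 80*u*v, G = 64*v^2 + 1, L = 10/sqrt(100*u^2 + 64*v^2 + 1), M = 0, N = 8/sqrt(100*u^2 + 64*v^2 + 1), assemble
  H = (EN − 2FM + GL) / (2(EG − F²)) = (400*u^2 + 320*v^2 + 9)/(100*u^2 + 64*v^2 + 1)^(3/2).
At (u, v) = (-1, -3/2): H = 1129*sqrt(5)/8575.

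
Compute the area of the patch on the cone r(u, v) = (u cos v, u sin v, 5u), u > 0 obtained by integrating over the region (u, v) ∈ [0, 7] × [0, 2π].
Area = 49*sqrt(26)*pi

Area = ∫∫ √(EG − F²) du dv with √(EG − F²) = sqrt(26)*Abs(u). Integrating over [0, 7] × [0, 2π] gives 49*sqrt(26)*pi.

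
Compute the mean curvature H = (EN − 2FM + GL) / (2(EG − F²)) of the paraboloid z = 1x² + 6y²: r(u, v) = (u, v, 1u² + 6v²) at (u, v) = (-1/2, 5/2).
H = 83*sqrt(902)/73964

With E = 4*u^2 + 1, F = 24*u*v, G = 144*v^2 + 1, L = 2/sqrt(4*u^2 + 144*v^2 + 1), M = 0, N = 12/sqrt(4*u^2 + 144*v^2 + 1), assemble
  H = (EN − 2FM + GL) / (2(EG − F²)) = (24*u^2 + 144*v^2 + 7)/(4*u^2 + 144*v^2 + 1)^(3/2).
At (u, v) = (-1/2, 5/2): H = 83*sqrt(902)/73964.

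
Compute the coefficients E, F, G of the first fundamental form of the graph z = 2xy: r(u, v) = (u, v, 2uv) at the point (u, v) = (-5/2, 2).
E = 17;  F = -20;  G = 26

Partials: r_u = (1, 0, 2*v), r_v = (0, 1, 2*u). As functions of (u, v):
  E = r_u · r_u = 4*v^2 + 1,
  F = r_u · r_v = 4*u*v,
  G = r_v · r_v = 4*u^2 + 1.
Evaluating at (u, v) = (-5/2, 2): E = 17, F = -20, G = 26.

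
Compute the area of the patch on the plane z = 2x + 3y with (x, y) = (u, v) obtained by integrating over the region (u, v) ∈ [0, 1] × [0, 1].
Area = sqrt(14)

Area = ∫∫ √(EG − F²) du dv with √(EG − F²) = sqrt(14). Integrating over [0, 1] × [0, 1] gives sqrt(14).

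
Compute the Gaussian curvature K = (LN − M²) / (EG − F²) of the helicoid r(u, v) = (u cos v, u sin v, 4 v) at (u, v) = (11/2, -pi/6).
K = -256/34225

Coefficients of the first fundamental form: E = 1, F = 0, G = u^2 + 16.
Coefficients of the second fundamental form: L = 0, M = -4/sqrt(u^2 + 16), N = 0.
Assemble K = (LN − M²)/(EG − F²) = -16/(u^2 + 16)^2. At (u, v) = (11/2, -pi/6): K = -256/34225.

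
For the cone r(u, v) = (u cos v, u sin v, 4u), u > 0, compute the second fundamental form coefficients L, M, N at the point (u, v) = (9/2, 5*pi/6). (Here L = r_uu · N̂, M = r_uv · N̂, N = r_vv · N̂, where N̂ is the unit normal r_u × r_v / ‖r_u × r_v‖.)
L = 0;  M = 0;  N = 18*sqrt(17)/17

Compute the unit normal N̂(u, v) = (-4*sqrt(17)*u*cos(v)/(17*Abs(u)), -4*sqrt(17)*u*sin(v)/(17*Abs(u)), sqrt(17)*u/(17*Abs(u))), and the second partials r_uu, r_uv, r_vv. Take dot products:
  L(u, v) = r_uu · N̂ = 0,
  M(u, v) = r_uv · N̂ = 0,
  N(u, v) = r_vv · N̂ = 4*sqrt(17)*u^2/(17*Abs(u)).
Evaluating at (u, v) = (9/2, 5*pi/6):
  L = 0, M = 0, N = 18*sqrt(17)/17.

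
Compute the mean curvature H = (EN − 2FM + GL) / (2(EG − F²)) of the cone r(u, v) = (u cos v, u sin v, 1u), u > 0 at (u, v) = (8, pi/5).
H = sqrt(2)/32

With E = 2, F = 0, G = u^2, L = 0, M = 0, N = sqrt(2)*u^2/(2*Abs(u)), assemble
  H = (EN − 2FM + GL) / (2(EG − F²)) = sqrt(2)/(4*Abs(u)).
At (u, v) = (8, pi/5): H = sqrt(2)/32.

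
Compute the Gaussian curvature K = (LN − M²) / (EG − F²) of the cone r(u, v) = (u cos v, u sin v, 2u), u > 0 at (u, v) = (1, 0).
K = 0

Coefficients of the first fundamental form: E = 5, F = 0, G = u^2.
Coefficients of the second fundamental form: L = 0, M = 0, N = 2*sqrt(5)*u^2/(5*Abs(u)).
Assemble K = (LN − M²)/(EG − F²) = 0. At (u, v) = (1, 0): K = 0.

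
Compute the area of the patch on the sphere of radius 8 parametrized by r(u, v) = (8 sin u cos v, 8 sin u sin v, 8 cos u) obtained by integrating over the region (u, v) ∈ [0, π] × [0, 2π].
Area = 256*pi

Area = ∫∫ √(EG − F²) du dv with √(EG − F²) = 64*Abs(sin(u)). Integrating over [0, π] × [0, 2π] gives 256*pi.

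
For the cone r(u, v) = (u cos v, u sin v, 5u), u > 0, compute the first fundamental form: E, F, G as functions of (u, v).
E = 26;  F = 0;  G = u^2

Compute partials: r_u = (cos(v), sin(v), 5), r_v = (-u*sin(v), u*cos(v), 0). Then
  E = r_u · r_u = 26,
  F = r_u · r_v = 0,
  G = r_v · r_v = u^2.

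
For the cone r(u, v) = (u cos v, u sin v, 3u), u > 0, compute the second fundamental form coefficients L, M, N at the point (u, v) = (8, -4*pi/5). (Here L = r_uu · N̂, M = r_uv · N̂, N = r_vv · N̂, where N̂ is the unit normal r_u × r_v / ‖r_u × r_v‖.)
L = 0;  M = 0;  N = 12*sqrt(10)/5

Compute the unit normal N̂(u, v) = (-3*sqrt(10)*u*cos(v)/(10*Abs(u)), -3*sqrt(10)*u*sin(v)/(10*Abs(u)), sqrt(10)*u/(10*Abs(u))), and the second partials r_uu, r_uv, r_vv. Take dot products:
  L(u, v) = r_uu · N̂ = 0,
  M(u, v) = r_uv · N̂ = 0,
  N(u, v) = r_vv · N̂ = 3*sqrt(10)*u^2/(10*Abs(u)).
Evaluating at (u, v) = (8, -4*pi/5):
  L = 0, M = 0, N = 12*sqrt(10)/5.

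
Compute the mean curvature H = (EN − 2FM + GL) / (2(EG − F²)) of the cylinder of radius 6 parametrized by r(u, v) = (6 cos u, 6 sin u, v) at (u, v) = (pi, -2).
H = -1/12

With E = 36, F = 0, G = 1, L = -6, M = 0, N = 0, assemble
  H = (EN − 2FM + GL) / (2(EG − F²)) = -1/12.
At (u, v) = (pi, -2): H = -1/12.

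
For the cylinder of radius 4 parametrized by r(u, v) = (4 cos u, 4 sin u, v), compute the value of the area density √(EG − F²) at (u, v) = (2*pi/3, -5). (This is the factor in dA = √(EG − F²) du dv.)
√(EG − F²)|_{(2*pi/3, -5)} = 4

E = 16, F = 0, G = 1, so EG − F² = 16. Taking the positive square root: √(EG − F²) = 4. At (u, v) = (2*pi/3, -5): 4.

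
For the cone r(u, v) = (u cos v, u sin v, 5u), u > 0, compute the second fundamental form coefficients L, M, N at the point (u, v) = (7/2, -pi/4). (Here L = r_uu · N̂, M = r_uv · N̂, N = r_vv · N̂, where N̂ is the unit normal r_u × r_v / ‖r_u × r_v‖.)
L = 0;  M = 0;  N = 35*sqrt(26)/52

Compute the unit normal N̂(u, v) = (-5*sqrt(26)*u*cos(v)/(26*Abs(u)), -5*sqrt(26)*u*sin(v)/(26*Abs(u)), sqrt(26)*u/(26*Abs(u))), and the second partials r_uu, r_uv, r_vv. Take dot products:
  L(u, v) = r_uu · N̂ = 0,
  M(u, v) = r_uv · N̂ = 0,
  N(u, v) = r_vv · N̂ = 5*sqrt(26)*u^2/(26*Abs(u)).
Evaluating at (u, v) = (7/2, -pi/4):
  L = 0, M = 0, N = 35*sqrt(26)/52.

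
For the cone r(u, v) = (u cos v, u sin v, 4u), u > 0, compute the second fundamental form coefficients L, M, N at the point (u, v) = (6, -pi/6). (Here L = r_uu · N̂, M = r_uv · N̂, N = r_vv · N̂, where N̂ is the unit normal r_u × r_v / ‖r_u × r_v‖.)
L = 0;  M = 0;  N = 24*sqrt(17)/17

Compute the unit normal N̂(u, v) = (-4*sqrt(17)*u*cos(v)/(17*Abs(u)), -4*sqrt(17)*u*sin(v)/(17*Abs(u)), sqrt(17)*u/(17*Abs(u))), and the second partials r_uu, r_uv, r_vv. Take dot products:
  L(u, v) = r_uu · N̂ = 0,
  M(u, v) = r_uv · N̂ = 0,
  N(u, v) = r_vv · N̂ = 4*sqrt(17)*u^2/(17*Abs(u)).
Evaluating at (u, v) = (6, -pi/6):
  L = 0, M = 0, N = 24*sqrt(17)/17.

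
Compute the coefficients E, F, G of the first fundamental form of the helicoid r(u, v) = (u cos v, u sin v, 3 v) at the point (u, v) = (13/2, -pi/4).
E = 1;  F = 0;  G = 205/4

Partials: r_u = (cos(v), sin(v), 0), r_v = (-u*sin(v), u*cos(v), 3). As functions of (u, v):
  E = r_u · r_u = 1,
  F = r_u · r_v = 0,
  G = r_v · r_v = u^2 + 9.
Evaluating at (u, v) = (13/2, -pi/4): E = 1, F = 0, G = 205/4.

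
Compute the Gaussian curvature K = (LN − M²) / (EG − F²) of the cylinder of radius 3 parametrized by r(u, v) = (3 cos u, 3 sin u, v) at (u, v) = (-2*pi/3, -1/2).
K = 0

Coefficients of the first fundamental form: E = 9, F = 0, G = 1.
Coefficients of the second fundamental form: L = -3, M = 0, N = 0.
Assemble K = (LN − M²)/(EG − F²) = 0. At (u, v) = (-2*pi/3, -1/2): K = 0.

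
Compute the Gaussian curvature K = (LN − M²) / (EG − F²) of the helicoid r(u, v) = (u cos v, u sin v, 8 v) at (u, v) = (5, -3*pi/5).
K = -64/7921

Coefficients of the first fundamental form: E = 1, F = 0, G = u^2 + 64.
Coefficients of the second fundamental form: L = 0, M = -8/sqrt(u^2 + 64), N = 0.
Assemble K = (LN − M²)/(EG − F²) = -64/(u^2 + 64)^2. At (u, v) = (5, -3*pi/5): K = -64/7921.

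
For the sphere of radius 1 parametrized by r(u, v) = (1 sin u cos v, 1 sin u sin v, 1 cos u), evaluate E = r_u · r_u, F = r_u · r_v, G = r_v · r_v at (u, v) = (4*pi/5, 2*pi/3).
E = 1;  F = 0;  G = 5/8 - sqrt(5)/8

Partials: r_u = (cos(u)*cos(v), sin(v)*cos(u), -sin(u)), r_v = (-sin(u)*sin(v), sin(u)*cos(v), 0). As functions of (u, v):
  E = r_u · r_u = 1,
  F = r_u · r_v = 0,
  G = r_v · r_v = sin(u)^2.
Evaluating at (u, v) = (4*pi/5, 2*pi/3): E = 1, F = 0, G = 5/8 - sqrt(5)/8.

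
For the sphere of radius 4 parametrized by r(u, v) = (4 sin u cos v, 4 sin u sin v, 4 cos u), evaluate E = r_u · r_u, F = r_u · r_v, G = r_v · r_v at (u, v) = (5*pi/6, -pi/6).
E = 16;  F = 0;  G = 4

Partials: r_u = (4*cos(u)*cos(v), 4*sin(v)*cos(u), -4*sin(u)), r_v = (-4*sin(u)*sin(v), 4*sin(u)*cos(v), 0). As functions of (u, v):
  E = r_u · r_u = 16,
  F = r_u · r_v = 0,
  G = r_v · r_v = 16*sin(u)^2.
Evaluating at (u, v) = (5*pi/6, -pi/6): E = 16, F = 0, G = 4.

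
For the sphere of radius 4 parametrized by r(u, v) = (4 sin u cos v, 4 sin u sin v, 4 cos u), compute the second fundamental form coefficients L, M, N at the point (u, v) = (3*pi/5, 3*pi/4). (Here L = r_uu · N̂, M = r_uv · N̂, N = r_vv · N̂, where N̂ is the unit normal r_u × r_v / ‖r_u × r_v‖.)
L = -4;  M = 0;  N = -5/2 - sqrt(5)/2

Compute the unit normal N̂(u, v) = (sin(u)^2*cos(v)/Abs(sin(u)), sin(u)^2*sin(v)/Abs(sin(u)), sin(2*u)/(2*Abs(sin(u)))), and the second partials r_uu, r_uv, r_vv. Take dot products:
  L(u, v) = r_uu · N̂ = -4*sin(u)/Abs(sin(u)),
  M(u, v) = r_uv · N̂ = 0,
  N(u, v) = r_vv · N̂ = -4*sin(u)^3/Abs(sin(u)).
Evaluating at (u, v) = (3*pi/5, 3*pi/4):
  L = -4, M = 0, N = -5/2 - sqrt(5)/2.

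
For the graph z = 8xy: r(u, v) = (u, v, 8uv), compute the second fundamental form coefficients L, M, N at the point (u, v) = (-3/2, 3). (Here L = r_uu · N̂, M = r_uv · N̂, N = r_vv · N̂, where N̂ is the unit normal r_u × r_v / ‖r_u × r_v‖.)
L = 0;  M = 8*sqrt(721)/721;  N = 0

Compute the unit normal N̂(u, v) = (-8*v/sqrt(64*u^2 + 64*v^2 + 1), -8*u/sqrt(64*u^2 + 64*v^2 + 1), 1/sqrt(64*u^2 + 64*v^2 + 1)), and the second partials r_uu, r_uv, r_vv. Take dot products:
  L(u, v) = r_uu · N̂ = 0,
  M(u, v) = r_uv · N̂ = 8/sqrt(64*u^2 + 64*v^2 + 1),
  N(u, v) = r_vv · N̂ = 0.
Evaluating at (u, v) = (-3/2, 3):
  L = 0, M = 8*sqrt(721)/721, N = 0.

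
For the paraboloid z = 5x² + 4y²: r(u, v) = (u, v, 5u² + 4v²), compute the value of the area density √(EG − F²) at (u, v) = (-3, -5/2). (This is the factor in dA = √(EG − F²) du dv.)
√(EG − F²)|_{(-3, -5/2)} = sqrt(1301)

E = 100*u^2 + 1, F = 80*u*v, G = 64*v^2 + 1, so EG − F² = 100*u^2 + 64*v^2 + 1. Taking the positive square root: √(EG − F²) = sqrt(100*u^2 + 64*v^2 + 1). At (u, v) = (-3, -5/2): sqrt(1301).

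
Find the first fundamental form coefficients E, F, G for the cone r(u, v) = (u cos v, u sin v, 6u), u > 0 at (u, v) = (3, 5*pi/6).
E = 37;  F = 0;  G = 9

Partials: r_u = (cos(v), sin(v), 6), r_v = (-u*sin(v), u*cos(v), 0). As functions of (u, v):
  E = r_u · r_u = 37,
  F = r_u · r_v = 0,
  G = r_v · r_v = u^2.
Evaluating at (u, v) = (3, 5*pi/6): E = 37, F = 0, G = 9.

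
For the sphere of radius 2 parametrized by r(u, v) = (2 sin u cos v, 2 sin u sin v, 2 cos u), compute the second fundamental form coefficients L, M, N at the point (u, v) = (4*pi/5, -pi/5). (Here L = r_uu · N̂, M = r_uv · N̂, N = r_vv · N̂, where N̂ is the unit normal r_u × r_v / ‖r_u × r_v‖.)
L = -2;  M = 0;  N = -5/4 + sqrt(5)/4

Compute the unit normal N̂(u, v) = (sin(u)^2*cos(v)/Abs(sin(u)), sin(u)^2*sin(v)/Abs(sin(u)), sin(2*u)/(2*Abs(sin(u)))), and the second partials r_uu, r_uv, r_vv. Take dot products:
  L(u, v) = r_uu · N̂ = -2*sin(u)/Abs(sin(u)),
  M(u, v) = r_uv · N̂ = 0,
  N(u, v) = r_vv · N̂ = -2*sin(u)^3/Abs(sin(u)).
Evaluating at (u, v) = (4*pi/5, -pi/5):
  L = -2, M = 0, N = -5/4 + sqrt(5)/4.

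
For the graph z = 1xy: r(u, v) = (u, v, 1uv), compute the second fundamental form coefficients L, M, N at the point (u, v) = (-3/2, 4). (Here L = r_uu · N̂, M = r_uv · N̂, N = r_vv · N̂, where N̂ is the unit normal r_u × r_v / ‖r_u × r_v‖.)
L = 0;  M = 2*sqrt(77)/77;  N = 0

Compute the unit normal N̂(u, v) = (-v/sqrt(u^2 + v^2 + 1), -u/sqrt(u^2 + v^2 + 1), 1/sqrt(u^2 + v^2 + 1)), and the second partials r_uu, r_uv, r_vv. Take dot products:
  L(u, v) = r_uu · N̂ = 0,
  M(u, v) = r_uv · N̂ = 1/sqrt(u^2 + v^2 + 1),
  N(u, v) = r_vv · N̂ = 0.
Evaluating at (u, v) = (-3/2, 4):
  L = 0, M = 2*sqrt(77)/77, N = 0.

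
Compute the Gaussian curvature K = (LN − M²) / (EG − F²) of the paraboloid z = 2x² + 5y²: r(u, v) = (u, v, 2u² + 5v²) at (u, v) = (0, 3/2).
K = 10/12769

Coefficients of the first fundamental form: E = 16*u^2 + 1, F = 40*u*v, G = 100*v^2 + 1.
Coefficients of the second fundamental form: L = 4/sqrt(16*u^2 + 100*v^2 + 1), M = 0, N = 10/sqrt(16*u^2 + 100*v^2 + 1).
Assemble K = (LN − M²)/(EG − F²) = 40/(256*u^4 + 3200*u^2*v^2 + 32*u^2 + 10000*v^4 + 200*v^2 + 1). At (u, v) = (0, 3/2): K = 10/12769.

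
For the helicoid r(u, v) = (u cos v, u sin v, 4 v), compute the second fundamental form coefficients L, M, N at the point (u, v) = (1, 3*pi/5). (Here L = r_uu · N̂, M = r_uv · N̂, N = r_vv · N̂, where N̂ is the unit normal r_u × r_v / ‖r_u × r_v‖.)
L = 0;  M = -4*sqrt(17)/17;  N = 0

Compute the unit normal N̂(u, v) = (4*sin(v)/sqrt(u^2 + 16), -4*cos(v)/sqrt(u^2 + 16), u/sqrt(u^2 + 16)), and the second partials r_uu, r_uv, r_vv. Take dot products:
  L(u, v) = r_uu · N̂ = 0,
  M(u, v) = r_uv · N̂ = -4/sqrt(u^2 + 16),
  N(u, v) = r_vv · N̂ = 0.
Evaluating at (u, v) = (1, 3*pi/5):
  L = 0, M = -4*sqrt(17)/17, N = 0.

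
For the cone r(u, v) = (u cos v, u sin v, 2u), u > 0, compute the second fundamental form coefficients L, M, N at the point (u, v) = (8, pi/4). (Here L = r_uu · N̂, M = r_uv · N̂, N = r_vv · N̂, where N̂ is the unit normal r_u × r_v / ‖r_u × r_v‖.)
L = 0;  M = 0;  N = 16*sqrt(5)/5

Compute the unit normal N̂(u, v) = (-2*sqrt(5)*u*cos(v)/(5*Abs(u)), -2*sqrt(5)*u*sin(v)/(5*Abs(u)), sqrt(5)*u/(5*Abs(u))), and the second partials r_uu, r_uv, r_vv. Take dot products:
  L(u, v) = r_uu · N̂ = 0,
  M(u, v) = r_uv · N̂ = 0,
  N(u, v) = r_vv · N̂ = 2*sqrt(5)*u^2/(5*Abs(u)).
Evaluating at (u, v) = (8, pi/4):
  L = 0, M = 0, N = 16*sqrt(5)/5.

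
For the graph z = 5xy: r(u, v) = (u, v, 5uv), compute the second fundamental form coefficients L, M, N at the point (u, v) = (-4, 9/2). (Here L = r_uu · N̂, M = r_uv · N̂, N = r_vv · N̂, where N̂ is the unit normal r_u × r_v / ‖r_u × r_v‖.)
L = 0;  M = 10*sqrt(3629)/3629;  N = 0

Compute the unit normal N̂(u, v) = (-5*v/sqrt(25*u^2 + 25*v^2 + 1), -5*u/sqrt(25*u^2 + 25*v^2 + 1), 1/sqrt(25*u^2 + 25*v^2 + 1)), and the second partials r_uu, r_uv, r_vv. Take dot products:
  L(u, v) = r_uu · N̂ = 0,
  M(u, v) = r_uv · N̂ = 5/sqrt(25*u^2 + 25*v^2 + 1),
  N(u, v) = r_vv · N̂ = 0.
Evaluating at (u, v) = (-4, 9/2):
  L = 0, M = 10*sqrt(3629)/3629, N = 0.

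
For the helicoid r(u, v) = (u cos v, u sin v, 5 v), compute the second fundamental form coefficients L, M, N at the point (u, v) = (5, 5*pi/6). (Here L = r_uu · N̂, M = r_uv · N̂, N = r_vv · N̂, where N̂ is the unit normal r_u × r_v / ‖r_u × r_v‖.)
L = 0;  M = -sqrt(2)/2;  N = 0

Compute the unit normal N̂(u, v) = (5*sin(v)/sqrt(u^2 + 25), -5*cos(v)/sqrt(u^2 + 25), u/sqrt(u^2 + 25)), and the second partials r_uu, r_uv, r_vv. Take dot products:
  L(u, v) = r_uu · N̂ = 0,
  M(u, v) = r_uv · N̂ = -5/sqrt(u^2 + 25),
  N(u, v) = r_vv · N̂ = 0.
Evaluating at (u, v) = (5, 5*pi/6):
  L = 0, M = -sqrt(2)/2, N = 0.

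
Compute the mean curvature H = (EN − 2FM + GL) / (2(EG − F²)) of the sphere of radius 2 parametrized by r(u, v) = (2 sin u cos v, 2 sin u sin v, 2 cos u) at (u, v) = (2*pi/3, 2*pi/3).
H = -1/2

With E = 4, F = 0, G = 4*sin(u)^2, L = -2*sin(u)/Abs(sin(u)), M = 0, N = -2*sin(u)^3/Abs(sin(u)), assemble
  H = (EN − 2FM + GL) / (2(EG − F²)) = -sin(u)/(2*Abs(sin(u))).
At (u, v) = (2*pi/3, 2*pi/3): H = -1/2.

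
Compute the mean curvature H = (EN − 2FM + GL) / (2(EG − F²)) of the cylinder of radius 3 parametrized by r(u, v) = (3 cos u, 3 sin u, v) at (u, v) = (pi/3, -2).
H = -1/6

With E = 9, F = 0, G = 1, L = -3, M = 0, N = 0, assemble
  H = (EN − 2FM + GL) / (2(EG − F²)) = -1/6.
At (u, v) = (pi/3, -2): H = -1/6.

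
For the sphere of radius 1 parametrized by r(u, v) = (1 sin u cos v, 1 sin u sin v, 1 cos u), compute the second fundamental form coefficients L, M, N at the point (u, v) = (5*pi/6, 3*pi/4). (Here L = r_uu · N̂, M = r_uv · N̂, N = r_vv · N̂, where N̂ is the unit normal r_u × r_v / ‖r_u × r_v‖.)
L = -1;  M = 0;  N = -1/4

Compute the unit normal N̂(u, v) = (sin(u)^2*cos(v)/Abs(sin(u)), sin(u)^2*sin(v)/Abs(sin(u)), sin(2*u)/(2*Abs(sin(u)))), and the second partials r_uu, r_uv, r_vv. Take dot products:
  L(u, v) = r_uu · N̂ = -sin(u)/Abs(sin(u)),
  M(u, v) = r_uv · N̂ = 0,
  N(u, v) = r_vv · N̂ = -sin(u)^3/Abs(sin(u)).
Evaluating at (u, v) = (5*pi/6, 3*pi/4):
  L = -1, M = 0, N = -1/4.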